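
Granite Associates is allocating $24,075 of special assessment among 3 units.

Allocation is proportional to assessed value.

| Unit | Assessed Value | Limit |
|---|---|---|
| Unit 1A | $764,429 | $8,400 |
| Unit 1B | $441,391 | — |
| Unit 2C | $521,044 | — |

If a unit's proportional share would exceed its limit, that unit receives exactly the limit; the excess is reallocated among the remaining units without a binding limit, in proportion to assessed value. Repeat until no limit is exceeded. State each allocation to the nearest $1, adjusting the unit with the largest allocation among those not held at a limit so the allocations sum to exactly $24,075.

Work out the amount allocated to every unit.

Sum of assessed value: 1,726,864.
Pro-rata shares before constraints: Unit 1A 10,657.25; Unit 1B 6,153.63; Unit 2C 7,264.11.
Cap binds for Unit 1A ($8,400); remaining pool $15,675 reallocated over remaining assessed value 962,435.
Shares after redistribution: Unit 1B 7,188.85 → $7,189; Unit 2C 8,486.15 → $8,486.

Unit 1A: $8,400; Unit 1B: $7,189; Unit 2C: $8,486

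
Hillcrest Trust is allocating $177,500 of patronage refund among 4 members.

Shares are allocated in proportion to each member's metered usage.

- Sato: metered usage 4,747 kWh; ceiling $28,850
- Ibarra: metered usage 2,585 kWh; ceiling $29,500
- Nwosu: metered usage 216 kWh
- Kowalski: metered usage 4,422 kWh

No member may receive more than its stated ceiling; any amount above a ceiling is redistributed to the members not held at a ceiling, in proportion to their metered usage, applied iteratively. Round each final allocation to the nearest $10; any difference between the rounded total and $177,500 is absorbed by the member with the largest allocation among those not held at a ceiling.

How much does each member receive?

Combined metered usage = 11,970.
Unconstrained shares: Sato 70,392.02; Ibarra 38,332.29; Nwosu 3,203.01; Kowalski 65,572.68.
Cap binds for Sato ($28,850), Ibarra ($29,500); balance $119,150 reallocated over remaining metered usage 4,638.
Redistributed shares: Nwosu 5,549.03 → $5,550; Kowalski 113,600.97 → $113,600.

Sato: $28,850 · Ibarra: $29,500 · Nwosu: $5,550 · Kowalski: $113,600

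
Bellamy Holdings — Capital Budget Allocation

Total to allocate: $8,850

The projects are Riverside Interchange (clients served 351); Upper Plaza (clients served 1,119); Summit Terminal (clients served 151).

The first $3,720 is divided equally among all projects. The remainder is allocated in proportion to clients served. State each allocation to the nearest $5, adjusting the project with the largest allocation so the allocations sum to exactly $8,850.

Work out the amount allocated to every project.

Riverside Interchange: $2,350 · Upper Plaza: $4,780 · Summit Terminal: $1,720

First tranche $3,720 split equally: $1,240 each.
Remainder $5,130 by clients served (total 1,621): Riverside Interchange 1,110.81 → $1,110; Upper Plaza 3,541.31 → $3,540; Summit Terminal 477.87 → $480.
Totals: Riverside Interchange $1,240 + $1,110 = $2,350; Upper Plaza $1,240 + $3,540 = $4,780; Summit Terminal $1,240 + $480 = $1,720.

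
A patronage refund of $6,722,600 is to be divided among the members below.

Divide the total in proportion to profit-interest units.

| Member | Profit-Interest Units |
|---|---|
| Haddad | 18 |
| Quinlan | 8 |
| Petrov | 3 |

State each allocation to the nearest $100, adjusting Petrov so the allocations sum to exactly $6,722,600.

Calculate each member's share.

Haddad: $4,172,600 | Quinlan: $1,854,500 | Petrov: $695,500

Combined profit-interest units = 29.
Raw shares: Haddad 18/29 × $6,722,600 = 4,172,648.28; Quinlan 8/29 × $6,722,600 = 1,854,510.34; Petrov 3/29 × $6,722,600 = 695,441.38.
After rounding ($100): Haddad $4,172,600; Quinlan $1,854,500; Petrov $695,400. Sum = $6,722,500.
Difference $6,722,600 − $6,722,500 = +$100 applied to Petrov: Petrov becomes $695,500.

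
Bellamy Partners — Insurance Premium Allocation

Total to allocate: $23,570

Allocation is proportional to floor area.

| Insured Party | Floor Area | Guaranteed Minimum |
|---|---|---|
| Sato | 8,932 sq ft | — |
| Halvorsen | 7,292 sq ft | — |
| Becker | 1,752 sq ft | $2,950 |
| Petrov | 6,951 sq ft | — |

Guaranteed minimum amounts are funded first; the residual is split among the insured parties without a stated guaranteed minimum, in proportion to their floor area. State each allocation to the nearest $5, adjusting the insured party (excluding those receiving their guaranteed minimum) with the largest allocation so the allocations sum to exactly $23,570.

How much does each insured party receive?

Minimums first: Becker $2,950. Balance $20,620.
Balance split over remaining floor area 23,175: Sato 7,947.26 → $7,945; Halvorsen 6,488.07 → $6,490; Petrov 6,184.67 → $6,185.

Sato: $7,945 | Halvorsen: $6,490 | Becker: $2,950 | Petrov: $6,185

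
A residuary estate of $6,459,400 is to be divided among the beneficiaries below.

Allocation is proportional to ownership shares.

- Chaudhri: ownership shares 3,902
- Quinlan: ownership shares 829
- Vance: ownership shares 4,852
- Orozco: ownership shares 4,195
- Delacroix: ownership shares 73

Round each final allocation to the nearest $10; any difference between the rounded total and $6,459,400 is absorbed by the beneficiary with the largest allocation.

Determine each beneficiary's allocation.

Chaudhri: $1,819,690 | Quinlan: $386,600 | Vance: $2,262,740 | Orozco: $1,956,330 | Delacroix: $34,040

Combined ownership shares = 13,851.
Raw shares: Chaudhri 3,902/13,851 × $6,459,400 = 1,819,693.80; Quinlan 829/13,851 × $6,459,400 = 386,603.32; Vance 4,852/13,851 × $6,459,400 = 2,262,725.35; Orozco 4,195/13,851 × $6,459,400 = 1,956,334.06; Delacroix 73/13,851 × $6,459,400 = 34,043.48.
At nearest $10: Chaudhri $1,819,690; Quinlan $386,600; Vance $2,262,730; Orozco $1,956,330; Delacroix $34,040. Sum = $6,459,390.
Difference $6,459,400 − $6,459,390 = +$10 applied to largest allocation (Vance): Vance becomes $2,262,740.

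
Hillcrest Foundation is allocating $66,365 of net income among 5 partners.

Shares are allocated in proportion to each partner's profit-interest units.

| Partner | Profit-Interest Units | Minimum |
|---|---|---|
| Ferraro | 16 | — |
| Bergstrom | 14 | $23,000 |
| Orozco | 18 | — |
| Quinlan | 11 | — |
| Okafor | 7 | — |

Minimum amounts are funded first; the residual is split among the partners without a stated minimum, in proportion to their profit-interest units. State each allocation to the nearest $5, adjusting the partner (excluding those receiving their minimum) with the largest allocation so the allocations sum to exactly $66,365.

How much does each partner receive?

Ferraro: $13,345 | Bergstrom: $23,000 | Orozco: $15,005 | Quinlan: $9,175 | Okafor: $5,840

Fund the minimums — Bergstrom $23,000. Residual $43,365.
Residual split over remaining profit-interest units 52: Ferraro 13,343.08 → $13,345; Orozco 15,010.96 → $15,010; Quinlan 9,173.37 → $9,175; Okafor 5,837.60 → $5,840.
Rounding difference −$5 applied to Orozco → $15,005.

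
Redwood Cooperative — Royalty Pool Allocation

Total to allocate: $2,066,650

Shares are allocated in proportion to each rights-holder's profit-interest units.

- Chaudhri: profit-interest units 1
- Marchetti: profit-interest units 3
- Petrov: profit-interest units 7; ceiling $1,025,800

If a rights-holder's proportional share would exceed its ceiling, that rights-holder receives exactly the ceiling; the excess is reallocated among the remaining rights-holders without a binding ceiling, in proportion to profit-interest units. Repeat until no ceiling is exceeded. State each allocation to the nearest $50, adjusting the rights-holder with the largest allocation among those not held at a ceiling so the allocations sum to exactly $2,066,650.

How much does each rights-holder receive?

Chaudhri: $260,200 · Marchetti: $780,650 · Petrov: $1,025,800

Total profit-interest units = 11.
Pro-rata shares before constraints: Chaudhri 187,877.27; Marchetti 563,631.82; Petrov 1,315,140.91.
Held at cap: Petrov ($1,025,800); remaining pool $1,040,850 reallocated over remaining profit-interest units 4.
Shares after redistribution: Chaudhri 260,212.50 → $260,200; Marchetti 780,637.50 → $780,650.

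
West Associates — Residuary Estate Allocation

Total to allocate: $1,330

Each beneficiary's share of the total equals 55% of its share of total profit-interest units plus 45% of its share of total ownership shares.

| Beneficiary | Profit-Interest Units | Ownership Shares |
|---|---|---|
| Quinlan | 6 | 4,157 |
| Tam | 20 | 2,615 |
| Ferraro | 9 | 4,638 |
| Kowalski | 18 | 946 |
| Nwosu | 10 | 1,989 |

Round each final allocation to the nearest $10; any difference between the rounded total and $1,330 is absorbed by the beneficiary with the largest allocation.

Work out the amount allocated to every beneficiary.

Totals — profit-interest units 63, ownership shares 14,345.
Combined weights (55% profit-interest units + 45% ownership shares): Quinlan 0.1828; Tam 0.2566; Ferraro 0.2241; Kowalski 0.1868; Nwosu 0.1497.
Raw shares: Quinlan 243.10; Tam 341.32; Ferraro 298.01; Kowalski 248.47; Nwosu 199.10.
After rounding ($10): Quinlan $240; Tam $340; Ferraro $300; Kowalski $250; Nwosu $200. Sum = $1,330.
Rounded total matches; no reconciliation needed.

Quinlan: $240 · Tam: $340 · Ferraro: $300 · Kowalski: $250 · Nwosu: $200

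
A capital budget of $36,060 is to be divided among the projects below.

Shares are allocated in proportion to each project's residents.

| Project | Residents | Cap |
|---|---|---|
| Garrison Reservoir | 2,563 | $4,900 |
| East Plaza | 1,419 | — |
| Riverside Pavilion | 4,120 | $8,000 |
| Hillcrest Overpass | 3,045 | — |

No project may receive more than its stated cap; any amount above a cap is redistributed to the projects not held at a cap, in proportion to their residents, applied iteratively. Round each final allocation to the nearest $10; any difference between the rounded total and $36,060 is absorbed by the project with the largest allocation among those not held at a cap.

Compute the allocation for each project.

Garrison Reservoir: $4,900; East Plaza: $7,360; Riverside Pavilion: $8,000; Hillcrest Overpass: $15,800

Sum of residents: 11,147.
Unconstrained shares: Garrison Reservoir 8,291.18; East Plaza 4,590.40; Riverside Pavilion 13,328.00; Hillcrest Overpass 9,850.43.
Cap binds for Garrison Reservoir ($4,900), Riverside Pavilion ($8,000); balance $23,160 reallocated over remaining residents 4,464.
Shares after redistribution: East Plaza 7,362.02 → $7,360; Hillcrest Overpass 15,797.98 → $15,800.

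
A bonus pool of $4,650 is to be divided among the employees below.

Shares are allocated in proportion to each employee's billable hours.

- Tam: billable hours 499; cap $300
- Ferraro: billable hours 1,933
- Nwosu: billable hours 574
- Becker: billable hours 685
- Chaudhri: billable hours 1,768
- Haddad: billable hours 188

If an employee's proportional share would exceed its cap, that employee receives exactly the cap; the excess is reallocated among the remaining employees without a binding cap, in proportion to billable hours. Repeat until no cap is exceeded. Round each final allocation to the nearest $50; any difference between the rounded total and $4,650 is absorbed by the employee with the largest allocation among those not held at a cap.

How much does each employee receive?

Total billable hours = 5,647.
Unconstrained shares: Tam 410.90; Ferraro 1,591.72; Nwosu 472.66; Becker 564.06; Chaudhri 1,455.85; Haddad 154.81.
Capped: Tam ($300); remaining pool $4,350 reallocated over remaining billable hours 5,148.
Shares after redistribution: Ferraro 1,633.36 → $1,650; Nwosu 485.02 → $500; Becker 578.82 → $600; Chaudhri 1,493.94 → $1,500; Haddad 158.86 → $150.
Rounding difference −$50 applied to Ferraro → $1,600.

Tam: $300 | Ferraro: $1,600 | Nwosu: $500 | Becker: $600 | Chaudhri: $1,500 | Haddad: $150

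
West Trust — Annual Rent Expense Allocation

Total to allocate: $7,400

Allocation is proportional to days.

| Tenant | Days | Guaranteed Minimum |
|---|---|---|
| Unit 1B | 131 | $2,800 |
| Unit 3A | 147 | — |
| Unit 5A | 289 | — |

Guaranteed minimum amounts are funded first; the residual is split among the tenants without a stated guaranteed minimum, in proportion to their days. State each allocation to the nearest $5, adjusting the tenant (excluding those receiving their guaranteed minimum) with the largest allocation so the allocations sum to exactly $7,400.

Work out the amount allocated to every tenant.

Fund the minimums — Unit 1B $2,800. Balance $4,600.
Balance split over remaining days 436: Unit 3A 1,550.92 → $1,550; Unit 5A 3,049.08 → $3,050.

Unit 1B: $2,800; Unit 3A: $1,550; Unit 5A: $3,050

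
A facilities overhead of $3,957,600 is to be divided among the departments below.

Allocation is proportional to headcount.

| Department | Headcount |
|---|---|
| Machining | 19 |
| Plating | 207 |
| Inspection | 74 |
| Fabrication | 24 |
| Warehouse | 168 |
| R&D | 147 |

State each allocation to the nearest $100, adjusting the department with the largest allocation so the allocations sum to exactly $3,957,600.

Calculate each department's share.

Headcount total: 639.
Unrounded shares: Machining 19/639 × $3,957,600 = 117,675.12; Plating 207/639 × $3,957,600 = 1,282,039.44; Inspection 74/639 × $3,957,600 = 458,313.62; Fabrication 24/639 × $3,957,600 = 148,642.25; Warehouse 168/639 × $3,957,600 = 1,040,495.77; R&D 147/639 × $3,957,600 = 910,433.80.
At nearest $100: Machining $117,700; Plating $1,282,000; Inspection $458,300; Fabrication $148,600; Warehouse $1,040,500; R&D $910,400. Sum = $3,957,500.
Difference $3,957,600 − $3,957,500 = +$100 applied to largest allocation (Plating): Plating becomes $1,282,100.

Machining: $117,700; Plating: $1,282,100; Inspection: $458,300; Fabrication: $148,600; Warehouse: $1,040,500; R&D: $910,400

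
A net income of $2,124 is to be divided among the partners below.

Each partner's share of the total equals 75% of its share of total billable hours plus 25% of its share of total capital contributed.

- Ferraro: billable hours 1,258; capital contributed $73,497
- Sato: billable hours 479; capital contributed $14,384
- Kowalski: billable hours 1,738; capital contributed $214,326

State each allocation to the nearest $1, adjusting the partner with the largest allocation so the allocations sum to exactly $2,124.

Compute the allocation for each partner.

Billable hours total 3,475; capital contributed total 302,207.
Combined weights (75% billable hours + 25% capital contributed): Ferraro 0.3323; Sato 0.1153; Kowalski 0.5524.
Raw shares: Ferraro 705.83; Sato 244.86; Kowalski 1,173.32.
After rounding ($1): Ferraro $706; Sato $245; Kowalski $1,173. Sum = $2,124.
No rounding difference to absorb.

Ferraro: $706 | Sato: $245 | Kowalski: $1,173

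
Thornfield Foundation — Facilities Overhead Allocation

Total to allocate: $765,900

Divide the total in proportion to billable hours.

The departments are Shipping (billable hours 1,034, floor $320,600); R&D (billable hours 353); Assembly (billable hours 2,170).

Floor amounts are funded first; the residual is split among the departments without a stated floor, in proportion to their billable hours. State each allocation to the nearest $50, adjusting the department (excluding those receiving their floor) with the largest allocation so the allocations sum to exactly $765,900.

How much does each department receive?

Fund the minimums — Shipping $320,600. Remaining pool $445,300.
Remaining pool split over remaining billable hours 2,523: R&D 62,303.17 → $62,300; Assembly 382,996.83 → $383,000.

Shipping: $320,600; R&D: $62,300; Assembly: $383,000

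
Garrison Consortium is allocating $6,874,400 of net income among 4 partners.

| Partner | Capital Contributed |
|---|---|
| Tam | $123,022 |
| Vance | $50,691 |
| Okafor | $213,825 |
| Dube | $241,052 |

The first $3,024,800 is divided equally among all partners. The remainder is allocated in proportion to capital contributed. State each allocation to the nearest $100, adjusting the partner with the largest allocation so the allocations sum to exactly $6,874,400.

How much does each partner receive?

Tam: $1,509,600 | Vance: $1,066,600 | Okafor: $2,065,700 | Dube: $2,232,500

Equal tier: $3,024,800 ÷ 4 = $756,200 apiece.
Remainder $3,849,600 by capital contributed (total 628,590): Tam 753,409.20 → $753,400; Vance 310,440.94 → $310,400; Okafor 1,309,503.36 → $1,309,500; Dube 1,476,246.49 → $1,476,200.
Rounding difference +$100 on remainder applied to Dube.
Totals: Tam $756,200 + $753,400 = $1,509,600; Vance $756,200 + $310,400 = $1,066,600; Okafor $756,200 + $1,309,500 = $2,065,700; Dube $756,200 + $1,476,300 = $2,232,500.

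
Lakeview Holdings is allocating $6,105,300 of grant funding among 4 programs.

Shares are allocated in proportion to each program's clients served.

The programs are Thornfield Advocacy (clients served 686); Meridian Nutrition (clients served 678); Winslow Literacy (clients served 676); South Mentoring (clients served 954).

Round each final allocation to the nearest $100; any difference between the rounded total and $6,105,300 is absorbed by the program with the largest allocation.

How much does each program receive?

Thornfield Advocacy: $1,398,900 · Meridian Nutrition: $1,382,600 · Winslow Literacy: $1,378,500 · South Mentoring: $1,945,300

Total clients served = 2,994.
Pro-rata amounts: Thornfield Advocacy 686/2,994 × $6,105,300 = 1,398,876.35; Meridian Nutrition 678/2,994 × $6,105,300 = 1,382,562.93; Winslow Literacy 676/2,994 × $6,105,300 = 1,378,484.57; South Mentoring 954/2,994 × $6,105,300 = 1,945,376.15.
Rounded to nearest $100: Thornfield Advocacy $1,398,900; Meridian Nutrition $1,382,600; Winslow Literacy $1,378,500; South Mentoring $1,945,400. Sum = $6,105,400.
Difference $6,105,300 − $6,105,400 = −$100 applied to largest allocation (South Mentoring): South Mentoring becomes $1,945,300.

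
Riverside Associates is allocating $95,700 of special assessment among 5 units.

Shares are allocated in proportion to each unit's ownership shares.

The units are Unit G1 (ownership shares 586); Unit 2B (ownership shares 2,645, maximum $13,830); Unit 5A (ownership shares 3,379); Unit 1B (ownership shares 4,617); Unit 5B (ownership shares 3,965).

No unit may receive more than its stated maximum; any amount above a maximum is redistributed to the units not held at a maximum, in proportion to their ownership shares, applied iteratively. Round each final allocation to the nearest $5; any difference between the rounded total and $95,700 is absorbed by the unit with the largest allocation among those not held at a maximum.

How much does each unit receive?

Unit G1: $3,825 | Unit 2B: $13,830 | Unit 5A: $22,050 | Unit 1B: $30,125 | Unit 5B: $25,870

Combined ownership shares = 15,192.
Pro-rata shares before constraints: Unit G1 3,691.43; Unit 2B 16,661.83; Unit 5A 21,285.56; Unit 1B 29,084.18; Unit 5B 24,976.99.
Capped: Unit 2B ($13,830); remaining pool $81,870 reallocated over remaining ownership shares 12,547.
Shares after redistribution: Unit G1 3,823.69 → $3,825; Unit 5A 22,048.20 → $22,050; Unit 1B 30,126.23 → $30,125; Unit 5B 25,871.89 → $25,870.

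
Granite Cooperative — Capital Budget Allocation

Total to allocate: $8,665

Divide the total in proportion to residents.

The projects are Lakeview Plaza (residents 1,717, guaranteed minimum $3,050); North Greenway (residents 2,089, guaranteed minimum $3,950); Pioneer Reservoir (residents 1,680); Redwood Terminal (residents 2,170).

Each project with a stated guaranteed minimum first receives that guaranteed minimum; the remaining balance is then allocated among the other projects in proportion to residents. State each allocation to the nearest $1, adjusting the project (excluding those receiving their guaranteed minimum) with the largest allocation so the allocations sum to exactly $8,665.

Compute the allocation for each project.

Fund the minimums — Lakeview Plaza $3,050; North Greenway $3,950. Remaining pool $1,665.
Remaining pool split over remaining residents 3,850: Pioneer Reservoir 726.55 → $727; Redwood Terminal 938.45 → $938.

Lakeview Plaza: $3,050; North Greenway: $3,950; Pioneer Reservoir: $727; Redwood Terminal: $938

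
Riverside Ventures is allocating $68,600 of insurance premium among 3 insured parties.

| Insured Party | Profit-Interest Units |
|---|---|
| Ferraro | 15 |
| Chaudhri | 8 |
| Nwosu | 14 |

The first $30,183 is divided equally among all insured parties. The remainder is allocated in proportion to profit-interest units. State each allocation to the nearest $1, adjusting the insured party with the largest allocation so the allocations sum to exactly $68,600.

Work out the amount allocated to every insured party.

First tranche $30,183 split equally: $10,061 each.
Remainder $38,417 by profit-interest units (total 37): Ferraro 15,574.46 → $15,574; Chaudhri 8,306.38 → $8,306; Nwosu 14,536.16 → $14,536.
Rounding difference +$1 on remainder applied to Ferraro.
Totals: Ferraro $10,061 + $15,575 = $25,636; Chaudhri $10,061 + $8,306 = $18,367; Nwosu $10,061 + $14,536 = $24,597.

Ferraro: $25,636 · Chaudhri: $18,367 · Nwosu: $24,597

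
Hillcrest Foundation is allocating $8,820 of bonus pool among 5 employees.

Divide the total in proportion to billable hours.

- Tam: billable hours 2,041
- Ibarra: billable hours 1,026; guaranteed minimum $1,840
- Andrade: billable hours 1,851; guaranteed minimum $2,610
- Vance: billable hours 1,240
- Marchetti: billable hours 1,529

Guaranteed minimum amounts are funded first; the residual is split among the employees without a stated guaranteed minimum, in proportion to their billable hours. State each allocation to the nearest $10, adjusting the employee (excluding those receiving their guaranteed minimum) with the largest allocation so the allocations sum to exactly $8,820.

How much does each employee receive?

Minimums first: Ibarra $1,840; Andrade $2,610. Remaining pool $4,370.
Remaining pool split over remaining billable hours 4,810: Tam 1,854.30 → $1,850; Vance 1,126.57 → $1,130; Marchetti 1,389.13 → $1,390.

Tam: $1,850 | Ibarra: $1,840 | Andrade: $2,610 | Vance: $1,130 | Marchetti: $1,390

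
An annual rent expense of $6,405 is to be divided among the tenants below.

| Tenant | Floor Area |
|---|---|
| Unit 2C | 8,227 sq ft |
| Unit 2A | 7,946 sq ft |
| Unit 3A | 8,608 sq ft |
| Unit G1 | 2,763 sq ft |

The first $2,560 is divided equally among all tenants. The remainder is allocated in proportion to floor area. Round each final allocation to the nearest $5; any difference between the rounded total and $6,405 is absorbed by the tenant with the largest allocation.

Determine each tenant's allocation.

Unit 2C: $1,790 | Unit 2A: $1,750 | Unit 3A: $1,840 | Unit G1: $1,025

First tranche $2,560 split equally: $640 each.
Remainder $3,845 by floor area (total 27,544): Unit 2C 1,148.45 → $1,150; Unit 2A 1,109.22 → $1,110; Unit 3A 1,201.63 → $1,200; Unit G1 385.70 → $385.
Totals: Unit 2C $640 + $1,150 = $1,790; Unit 2A $640 + $1,110 = $1,750; Unit 3A $640 + $1,200 = $1,840; Unit G1 $640 + $385 = $1,025.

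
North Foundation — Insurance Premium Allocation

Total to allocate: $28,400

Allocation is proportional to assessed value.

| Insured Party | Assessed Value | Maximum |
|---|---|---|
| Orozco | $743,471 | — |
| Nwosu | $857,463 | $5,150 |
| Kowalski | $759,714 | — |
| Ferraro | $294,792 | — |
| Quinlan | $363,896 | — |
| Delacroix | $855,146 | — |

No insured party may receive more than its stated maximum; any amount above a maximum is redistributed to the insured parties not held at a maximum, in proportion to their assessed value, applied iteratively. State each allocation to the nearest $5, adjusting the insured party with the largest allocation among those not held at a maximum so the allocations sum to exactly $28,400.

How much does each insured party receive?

Assessed value total: 3,874,482.
Pro-rata shares before constraints: Orozco 5,449.65; Nwosu 6,285.21; Kowalski 5,568.71; Ferraro 2,160.83; Quinlan 2,667.36; Delacroix 6,268.23.
Held at cap: Nwosu ($5,150); balance $23,250 reallocated over remaining assessed value 3,017,019.
Remaining shares: Orozco 5,729.40 → $5,730; Kowalski 5,854.57 → $5,855; Ferraro 2,271.75 → $2,270; Quinlan 2,804.29 → $2,805; Delacroix 6,590.00 → $6,590.

Orozco: $5,730; Nwosu: $5,150; Kowalski: $5,855; Ferraro: $2,270; Quinlan: $2,805; Delacroix: $6,590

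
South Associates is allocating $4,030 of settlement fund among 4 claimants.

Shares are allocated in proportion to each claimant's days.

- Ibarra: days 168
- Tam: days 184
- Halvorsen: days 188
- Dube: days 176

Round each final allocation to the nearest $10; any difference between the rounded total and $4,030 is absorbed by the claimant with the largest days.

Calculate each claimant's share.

Combined days = 168 + 184 + 188 + 176 = 716.
Raw shares: Ibarra 945.59; Tam 1,035.64; Halvorsen 1,058.16; Dube 990.61.
At nearest $10: Ibarra $950; Tam $1,040; Halvorsen $1,060; Dube $990. Sum = $4,040.
Difference $4,030 − $4,040 = −$10 applied to largest days (Halvorsen): Halvorsen becomes $1,050.

Ibarra: $950; Tam: $1,040; Halvorsen: $1,050; Dube: $990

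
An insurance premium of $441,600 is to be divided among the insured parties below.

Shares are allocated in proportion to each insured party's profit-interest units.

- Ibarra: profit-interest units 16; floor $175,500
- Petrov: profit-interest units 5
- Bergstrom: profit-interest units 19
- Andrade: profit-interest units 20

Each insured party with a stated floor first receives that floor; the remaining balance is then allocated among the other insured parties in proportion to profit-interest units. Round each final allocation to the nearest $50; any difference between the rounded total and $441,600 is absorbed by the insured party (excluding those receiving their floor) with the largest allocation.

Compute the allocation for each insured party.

Minimums first: Ibarra $175,500. Balance $266,100.
Balance split over remaining profit-interest units 44: Petrov 30,238.64 → $30,250; Bergstrom 114,906.82 → $114,900; Andrade 120,954.55 → $120,950.

Ibarra: $175,500 · Petrov: $30,250 · Bergstrom: $114,900 · Andrade: $120,950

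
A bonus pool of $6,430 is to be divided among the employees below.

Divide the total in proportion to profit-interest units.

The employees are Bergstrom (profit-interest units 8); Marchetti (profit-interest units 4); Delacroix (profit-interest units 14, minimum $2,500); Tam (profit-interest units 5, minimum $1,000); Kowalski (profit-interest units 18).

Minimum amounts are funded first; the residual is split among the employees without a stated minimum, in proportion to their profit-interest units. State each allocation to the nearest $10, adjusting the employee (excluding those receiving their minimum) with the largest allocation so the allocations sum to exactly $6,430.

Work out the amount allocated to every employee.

Guaranteed amounts: Delacroix $2,500; Tam $1,000. Remaining pool $2,930.
Remaining pool split over remaining profit-interest units 30: Bergstrom 781.33 → $780; Marchetti 390.67 → $390; Kowalski 1,758.00 → $1,760.

Bergstrom: $780; Marchetti: $390; Delacroix: $2,500; Tam: $1,000; Kowalski: $1,760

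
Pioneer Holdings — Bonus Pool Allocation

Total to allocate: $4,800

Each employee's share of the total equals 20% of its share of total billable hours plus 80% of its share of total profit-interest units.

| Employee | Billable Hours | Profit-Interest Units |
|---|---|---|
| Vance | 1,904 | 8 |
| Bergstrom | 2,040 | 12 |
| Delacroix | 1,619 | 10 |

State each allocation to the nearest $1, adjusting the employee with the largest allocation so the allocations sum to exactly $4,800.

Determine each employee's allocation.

Vance: $1,353 · Bergstrom: $1,888 · Delacroix: $1,559

Totals — billable hours 5,563, profit-interest units 30.
Blended shares (20% billable hours + 80% profit-interest units): Vance 0.2818; Bergstrom 0.3933; Delacroix 0.3249.
Raw shares: Vance 1,352.57; Bergstrom 1,888.04; Delacroix 1,559.39.
After rounding ($1): Vance $1,353; Bergstrom $1,888; Delacroix $1,559. Sum = $4,800.
Sum already equals the total — no adjustment.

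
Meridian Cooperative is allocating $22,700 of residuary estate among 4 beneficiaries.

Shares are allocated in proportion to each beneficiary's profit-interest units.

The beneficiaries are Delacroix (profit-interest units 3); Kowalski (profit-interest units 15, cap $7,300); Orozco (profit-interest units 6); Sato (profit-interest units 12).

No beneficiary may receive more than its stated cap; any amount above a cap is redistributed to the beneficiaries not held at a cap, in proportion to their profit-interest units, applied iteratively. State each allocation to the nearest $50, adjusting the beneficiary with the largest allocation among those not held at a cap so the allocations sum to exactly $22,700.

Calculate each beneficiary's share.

Delacroix: $2,200; Kowalski: $7,300; Orozco: $4,400; Sato: $8,800

Sum of profit-interest units: 36.
Proportional shares (ignoring caps): Delacroix 1,891.67; Kowalski 9,458.33; Orozco 3,783.33; Sato 7,566.67.
Cap binds for Kowalski ($7,300); remaining pool $15,400 reallocated over remaining profit-interest units 21.
Remaining shares: Delacroix 2,200.00 → $2,200; Orozco 4,400.00 → $4,400; Sato 8,800.00 → $8,800.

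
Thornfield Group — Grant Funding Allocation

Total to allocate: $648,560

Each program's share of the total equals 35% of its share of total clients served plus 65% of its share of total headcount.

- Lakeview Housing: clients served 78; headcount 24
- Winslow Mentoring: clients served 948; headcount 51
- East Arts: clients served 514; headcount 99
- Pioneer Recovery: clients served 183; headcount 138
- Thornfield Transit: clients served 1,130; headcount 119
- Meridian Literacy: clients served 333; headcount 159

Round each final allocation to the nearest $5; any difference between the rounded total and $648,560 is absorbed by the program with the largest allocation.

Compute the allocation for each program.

Lakeview Housing: $22,705 | Winslow Mentoring: $103,985 | East Arts: $107,360 | Pioneer Recovery: $111,640 | Thornfield Transit: $165,535 | Meridian Literacy: $137,335

Clients served total 3,186; headcount total 590.
Combined weights (35% clients served + 65% headcount): Lakeview Housing 0.0350; Winslow Mentoring 0.1603; East Arts 0.1655; Pioneer Recovery 0.1721; Thornfield Transit 0.2552; Meridian Literacy 0.2118.
Pro-rata amounts: Lakeview Housing 22,705.71; Winslow Mentoring 103,983.34; East Arts 107,358.46; Pioneer Recovery 111,641.48; Thornfield Transit 165,537.51; Meridian Literacy 137,333.50.
At nearest $5: Lakeview Housing $22,705; Winslow Mentoring $103,985; East Arts $107,360; Pioneer Recovery $111,640; Thornfield Transit $165,540; Meridian Literacy $137,335. Sum = $648,565.
Difference $648,560 − $648,565 = −$5 applied to largest allocation (Thornfield Transit): Thornfield Transit becomes $165,535.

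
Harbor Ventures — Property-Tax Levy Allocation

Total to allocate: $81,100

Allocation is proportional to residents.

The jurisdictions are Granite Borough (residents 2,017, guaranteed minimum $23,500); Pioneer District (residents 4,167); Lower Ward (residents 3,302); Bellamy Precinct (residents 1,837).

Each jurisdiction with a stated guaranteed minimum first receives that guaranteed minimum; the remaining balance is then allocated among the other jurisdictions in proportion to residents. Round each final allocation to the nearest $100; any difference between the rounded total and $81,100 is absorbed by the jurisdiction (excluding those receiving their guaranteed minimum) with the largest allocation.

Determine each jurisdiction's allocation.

Granite Borough: $23,500 | Pioneer District: $25,800 | Lower Ward: $20,400 | Bellamy Precinct: $11,400

Guaranteed amounts: Granite Borough $23,500. Residual $57,600.
Residual split over remaining residents 9,306: Pioneer District 25,791.88 → $25,800; Lower Ward 20,437.91 → $20,400; Bellamy Precinct 11,370.21 → $11,400.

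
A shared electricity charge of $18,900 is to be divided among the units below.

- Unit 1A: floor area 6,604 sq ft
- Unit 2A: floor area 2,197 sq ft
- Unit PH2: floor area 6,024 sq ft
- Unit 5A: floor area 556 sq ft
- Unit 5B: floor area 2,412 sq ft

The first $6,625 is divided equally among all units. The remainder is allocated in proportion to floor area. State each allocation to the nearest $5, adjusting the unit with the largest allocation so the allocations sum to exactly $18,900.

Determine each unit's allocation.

Equal tier: $6,625 ÷ 5 = $1,325 apiece.
Remainder $12,275 by floor area (total 17,793): Unit 1A 4,555.95 → $4,555; Unit 2A 1,515.66 → $1,515; Unit PH2 4,155.83 → $4,155; Unit 5A 383.57 → $385; Unit 5B 1,663.99 → $1,665.
Totals: Unit 1A $1,325 + $4,555 = $5,880; Unit 2A $1,325 + $1,515 = $2,840; Unit PH2 $1,325 + $4,155 = $5,480; Unit 5A $1,325 + $385 = $1,710; Unit 5B $1,325 + $1,665 = $2,990.

Unit 1A: $5,880 · Unit 2A: $2,840 · Unit PH2: $5,480 · Unit 5A: $1,710 · Unit 5B: $2,990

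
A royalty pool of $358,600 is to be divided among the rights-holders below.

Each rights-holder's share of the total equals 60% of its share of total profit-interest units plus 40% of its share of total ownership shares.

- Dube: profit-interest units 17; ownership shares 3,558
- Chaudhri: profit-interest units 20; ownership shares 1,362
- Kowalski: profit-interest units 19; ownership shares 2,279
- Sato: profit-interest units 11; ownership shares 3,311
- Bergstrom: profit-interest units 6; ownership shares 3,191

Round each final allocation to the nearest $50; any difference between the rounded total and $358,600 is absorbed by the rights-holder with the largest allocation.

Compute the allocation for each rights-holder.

Dube: $87,350; Chaudhri: $73,200; Kowalski: $79,850; Sato: $67,100; Bergstrom: $51,100

Totals — profit-interest units 73, ownership shares 13,701.
Blended shares (60% profit-interest units + 40% ownership shares): Dube 0.2436; Chaudhri 0.2041; Kowalski 0.2227; Sato 0.1871; Bergstrom 0.1425.
Pro-rata amounts: Dube 87,355.55; Chaudhri 73,207.14; Kowalski 79,860.10; Sato 67,085.25; Bergstrom 51,091.95.
After rounding ($50): Dube $87,350; Chaudhri $73,200; Kowalski $79,850; Sato $67,100; Bergstrom $51,100. Sum = $358,600.
No rounding difference to absorb.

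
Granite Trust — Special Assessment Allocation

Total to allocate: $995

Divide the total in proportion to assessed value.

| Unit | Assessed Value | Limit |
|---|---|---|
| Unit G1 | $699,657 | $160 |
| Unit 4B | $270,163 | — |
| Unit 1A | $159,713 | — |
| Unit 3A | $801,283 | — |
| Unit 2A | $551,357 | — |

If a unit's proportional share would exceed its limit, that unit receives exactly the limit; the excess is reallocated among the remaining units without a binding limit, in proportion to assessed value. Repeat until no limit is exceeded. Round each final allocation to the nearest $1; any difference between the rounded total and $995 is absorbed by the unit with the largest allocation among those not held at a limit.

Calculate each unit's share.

Combined assessed value = 2,482,173.
Unconstrained shares: Unit G1 280.46; Unit 4B 108.30; Unit 1A 64.02; Unit 3A 321.20; Unit 2A 221.02.
Cap binds for Unit G1 ($160); residual $835 reallocated over remaining assessed value 1,782,516.
Shares after redistribution: Unit 4B 126.55 → $127; Unit 1A 74.82 → $75; Unit 3A 375.35 → $375; Unit 2A 258.28 → $258.

Unit G1: $160; Unit 4B: $127; Unit 1A: $75; Unit 3A: $375; Unit 2A: $258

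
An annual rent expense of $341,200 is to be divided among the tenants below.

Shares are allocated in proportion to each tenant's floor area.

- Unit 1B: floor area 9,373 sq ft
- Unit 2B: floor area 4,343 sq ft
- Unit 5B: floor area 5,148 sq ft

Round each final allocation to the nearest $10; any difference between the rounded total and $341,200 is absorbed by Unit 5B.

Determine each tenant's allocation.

Sum of floor area: 18,864.
Pro-rata amounts: Unit 1B 9,373/18,864 × $341,200 = 169,532.85; Unit 2B 4,343/18,864 × $341,200 = 78,553.41; Unit 5B 5,148/18,864 × $341,200 = 93,113.74.
At nearest $10: Unit 1B $169,530; Unit 2B $78,550; Unit 5B $93,110. Sum = $341,190.
Difference $341,200 − $341,190 = +$10 applied to Unit 5B: Unit 5B becomes $93,120.

Unit 1B: $169,530; Unit 2B: $78,550; Unit 5B: $93,120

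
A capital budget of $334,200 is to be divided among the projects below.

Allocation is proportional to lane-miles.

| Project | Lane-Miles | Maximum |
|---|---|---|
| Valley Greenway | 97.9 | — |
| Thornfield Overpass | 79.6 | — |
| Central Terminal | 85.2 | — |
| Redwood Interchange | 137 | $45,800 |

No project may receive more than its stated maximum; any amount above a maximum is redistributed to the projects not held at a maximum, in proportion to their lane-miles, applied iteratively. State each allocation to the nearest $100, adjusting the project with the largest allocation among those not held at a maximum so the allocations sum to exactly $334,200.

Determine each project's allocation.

Valley Greenway: $107,500 · Thornfield Overpass: $87,400 · Central Terminal: $93,500 · Redwood Interchange: $45,800

Lane-miles total: 399.7.
Proportional shares (ignoring caps): Valley Greenway 81,856.84; Thornfield Overpass 66,555.72; Central Terminal 71,238.03; Redwood Interchange 114,549.41.
Held at cap: Redwood Interchange ($45,800); balance $288,400 reallocated over remaining lane-miles 262.7.
Redistributed shares: Valley Greenway 107,477.58 → $107,500; Thornfield Overpass 87,387.29 → $87,400; Central Terminal 93,535.14 → $93,500.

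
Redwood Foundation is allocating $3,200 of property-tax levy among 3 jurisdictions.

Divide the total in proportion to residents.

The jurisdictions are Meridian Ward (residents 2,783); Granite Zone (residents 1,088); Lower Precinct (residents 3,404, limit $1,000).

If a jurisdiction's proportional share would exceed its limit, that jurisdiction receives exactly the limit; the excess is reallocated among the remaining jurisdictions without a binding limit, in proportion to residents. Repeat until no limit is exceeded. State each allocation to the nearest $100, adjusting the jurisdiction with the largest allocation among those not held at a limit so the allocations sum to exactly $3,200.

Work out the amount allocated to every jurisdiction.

Residents total: 7,275.
Pro-rata shares before constraints: Meridian Ward 1,224.14; Granite Zone 478.57; Lower Precinct 1,497.29.
Held at cap: Lower Precinct ($1,000); balance $2,200 reallocated over remaining residents 3,871.
Remaining shares: Meridian Ward 1,581.66 → $1,600; Granite Zone 618.34 → $600.

Meridian Ward: $1,600 | Granite Zone: $600 | Lower Precinct: $1,000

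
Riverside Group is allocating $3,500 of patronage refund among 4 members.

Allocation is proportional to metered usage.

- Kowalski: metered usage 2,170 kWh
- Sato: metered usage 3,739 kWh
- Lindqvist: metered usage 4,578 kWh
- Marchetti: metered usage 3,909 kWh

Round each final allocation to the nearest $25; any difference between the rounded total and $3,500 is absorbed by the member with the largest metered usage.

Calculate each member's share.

Kowalski: $525 | Sato: $900 | Lindqvist: $1,125 | Marchetti: $950

Combined metered usage = 2,170 + 3,739 + 4,578 + 3,909 = 14,396.
Pro-rata amounts: Kowalski 527.58; Sato 909.04; Lindqvist 1,113.02; Marchetti 950.37.
Rounded to nearest $25: Kowalski $525; Sato $900; Lindqvist $1,125; Marchetti $950. Sum = $3,500.
No rounding difference to absorb.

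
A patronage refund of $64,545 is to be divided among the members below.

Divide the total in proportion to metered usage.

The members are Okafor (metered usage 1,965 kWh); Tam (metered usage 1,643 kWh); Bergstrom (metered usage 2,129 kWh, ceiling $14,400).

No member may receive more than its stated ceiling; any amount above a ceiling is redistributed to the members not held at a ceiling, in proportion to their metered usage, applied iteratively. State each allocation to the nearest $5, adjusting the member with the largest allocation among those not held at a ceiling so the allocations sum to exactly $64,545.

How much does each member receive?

Okafor: $27,310; Tam: $22,835; Bergstrom: $14,400

Metered usage total: 5,737.
Unconstrained shares: Okafor 22,107.53; Tam 18,484.82; Bergstrom 23,952.64.
Held at cap: Bergstrom ($14,400); residual $50,145 reallocated over remaining metered usage 3,608.
Remaining shares: Okafor 27,310.12 → $27,310; Tam 22,834.88 → $22,835.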